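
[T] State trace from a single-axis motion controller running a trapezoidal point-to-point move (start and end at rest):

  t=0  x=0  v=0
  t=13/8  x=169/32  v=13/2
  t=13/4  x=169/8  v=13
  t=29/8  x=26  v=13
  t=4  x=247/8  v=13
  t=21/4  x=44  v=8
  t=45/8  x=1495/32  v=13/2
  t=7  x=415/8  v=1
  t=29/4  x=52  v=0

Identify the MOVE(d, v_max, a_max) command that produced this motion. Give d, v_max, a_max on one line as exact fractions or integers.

d=52 v_max=13 a_max=4

final state: t=29/4, x=52, v=0 → d = 52
a_max = (13/2−0)/(13/8−0) = 4
max v = 13 over t∈[13/4,4] → v_max = 13
check: 13·(13/4+3/4) = 52 ✓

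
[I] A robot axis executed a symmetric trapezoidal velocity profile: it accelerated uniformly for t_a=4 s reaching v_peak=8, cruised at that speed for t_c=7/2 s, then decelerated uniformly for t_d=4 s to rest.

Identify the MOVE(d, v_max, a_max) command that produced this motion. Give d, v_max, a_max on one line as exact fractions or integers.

a_max = 8/4 = 2
d_a = ½·8·4 = 16; d_c = 8·7/2 = 28
d = 2·16 + 28 = 60
t_c = 7/2 > 0 so v_max = 8

d=60 v_max=8 a_max=2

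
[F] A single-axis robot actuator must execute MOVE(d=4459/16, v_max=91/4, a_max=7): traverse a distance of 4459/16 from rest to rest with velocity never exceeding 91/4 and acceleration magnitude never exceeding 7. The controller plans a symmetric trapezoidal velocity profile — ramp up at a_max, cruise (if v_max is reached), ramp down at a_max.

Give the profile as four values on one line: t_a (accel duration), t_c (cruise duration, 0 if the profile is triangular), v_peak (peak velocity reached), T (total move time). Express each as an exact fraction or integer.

t_a=13/4 t_c=9 v_peak=91/4 T=31/2

(v_max)²/a_max = (91/4)²/7 = 1183/16
4459/16 ≥ 1183/16 so v_max reached
t_a = (91/4)/7 = 13/4; v_peak = 91/4
d_cruise = 4459/16 − 1183/16 = 819/4; t_c = (819/4)/(91/4) = 9
T = 2·13/4 + 9 = 31/2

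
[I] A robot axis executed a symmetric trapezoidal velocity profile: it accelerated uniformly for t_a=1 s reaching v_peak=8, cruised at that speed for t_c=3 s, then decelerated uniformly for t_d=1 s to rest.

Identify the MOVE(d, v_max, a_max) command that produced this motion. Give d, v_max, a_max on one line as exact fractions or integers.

d=32 v_max=8 a_max=8

a_max = 8/1 = 8
d_a = ½·8·1 = 4; d_c = 8·3 = 24
d = 2·4 + 24 = 32
t_c = 3 > 0 ⇒ limit active, v_max = 8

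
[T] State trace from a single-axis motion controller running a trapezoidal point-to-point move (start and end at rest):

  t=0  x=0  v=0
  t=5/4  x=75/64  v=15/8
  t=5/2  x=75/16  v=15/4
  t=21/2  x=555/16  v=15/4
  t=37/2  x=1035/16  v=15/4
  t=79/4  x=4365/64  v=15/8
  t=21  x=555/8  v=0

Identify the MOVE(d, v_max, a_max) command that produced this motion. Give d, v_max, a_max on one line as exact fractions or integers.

final state: t=21, x=555/8, v=0 → d = 555/8
a_max = (15/8−0)/(5/4−0) = 3/2
max v = 15/4 over t∈[5/2,37/2] → v_max = 15/4
check: 15/4·(5/2+16) = 555/8 ✓

d=555/8 v_max=15/4 a_max=3/2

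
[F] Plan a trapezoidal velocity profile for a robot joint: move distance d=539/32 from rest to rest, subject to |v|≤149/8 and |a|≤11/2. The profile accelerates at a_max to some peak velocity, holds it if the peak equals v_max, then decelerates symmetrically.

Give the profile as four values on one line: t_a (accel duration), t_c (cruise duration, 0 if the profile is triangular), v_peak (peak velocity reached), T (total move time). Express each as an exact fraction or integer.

t_a=7/4 t_c=0 v_peak=77/8 T=7/2

(v_max)²/a_max = (149/8)²/(11/2) = 22201/352
539/32 < 22201/352 ⇒ no cruise
v_peak = √(539/32·11/2) = √(5929/64) = 77/8
t_a = (77/8)/(11/2) = 7/4; t_c = 0
T = 2·7/4 = 7/2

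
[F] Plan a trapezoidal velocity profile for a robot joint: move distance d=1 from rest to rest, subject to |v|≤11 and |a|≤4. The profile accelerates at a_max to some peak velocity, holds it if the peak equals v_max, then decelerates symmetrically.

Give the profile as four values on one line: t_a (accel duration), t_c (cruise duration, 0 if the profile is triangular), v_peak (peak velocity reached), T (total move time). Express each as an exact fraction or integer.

(v_max)²/a_max = 11²/4 = 121/4
1 < 121/4 so t_c = 0
v_peak = √(1·4) = √4 = 2
t_a = 2/4 = 1/2; t_c = 0
T = 2·1/2 = 1

t_a=1/2 t_c=0 v_peak=2 T=1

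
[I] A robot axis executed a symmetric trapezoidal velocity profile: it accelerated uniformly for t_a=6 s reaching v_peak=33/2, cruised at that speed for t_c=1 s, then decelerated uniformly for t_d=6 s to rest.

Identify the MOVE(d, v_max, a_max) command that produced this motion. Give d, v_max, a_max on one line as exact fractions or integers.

a_max = (33/2)/6 = 11/4
d_a = ½·33/2·6 = 99/2; d_c = 33/2·1 = 33/2
d = 2·99/2 + 33/2 = 231/2
t_c = 1 > 0 → v_max = v_peak = 33/2

d=231/2 v_max=33/2 a_max=11/4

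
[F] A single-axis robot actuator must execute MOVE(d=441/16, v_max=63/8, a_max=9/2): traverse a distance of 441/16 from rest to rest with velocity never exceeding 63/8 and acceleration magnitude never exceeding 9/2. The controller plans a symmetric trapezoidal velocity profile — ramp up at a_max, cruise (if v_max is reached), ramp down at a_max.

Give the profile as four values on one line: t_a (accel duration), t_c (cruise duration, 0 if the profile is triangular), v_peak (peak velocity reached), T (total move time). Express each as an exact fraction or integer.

t_a=7/4 t_c=7/4 v_peak=63/8 T=21/4

vₘ²/aₘ = (63/8)²/(9/2) = 441/32
441/16 ≥ 441/32 ⇒ cruise phase
t_a = (63/8)/(9/2) = 7/4; v_peak = 63/8
d_cruise = 441/16 − 441/32 = 441/32; t_c = (441/32)/(63/8) = 7/4
T = 2·7/4 + 7/4 = 21/4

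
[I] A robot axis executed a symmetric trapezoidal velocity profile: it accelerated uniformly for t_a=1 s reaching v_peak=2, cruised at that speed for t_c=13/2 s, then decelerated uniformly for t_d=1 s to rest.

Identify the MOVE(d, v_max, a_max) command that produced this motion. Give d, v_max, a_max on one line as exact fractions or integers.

a_max = 2/1 = 2
d_a = ½·2·1 = 1; d_c = 2·13/2 = 13
d = 2·1 + 13 = 15
t_c = 13/2 > 0 → v_max = v_peak = 2

d=15 v_max=2 a_max=2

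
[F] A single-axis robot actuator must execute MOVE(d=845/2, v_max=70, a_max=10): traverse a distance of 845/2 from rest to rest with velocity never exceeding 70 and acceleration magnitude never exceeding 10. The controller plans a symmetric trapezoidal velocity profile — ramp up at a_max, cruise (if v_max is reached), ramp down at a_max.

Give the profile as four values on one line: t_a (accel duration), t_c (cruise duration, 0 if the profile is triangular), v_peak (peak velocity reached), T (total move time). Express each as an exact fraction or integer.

v_max²/a_max = 70²/10 = 490
845/2 < 490 so t_c = 0
v_peak = √(845/2·10) = √4225 = 65
t_a = 65/10 = 13/2; t_c = 0
T = 2·13/2 = 13

t_a=13/2 t_c=0 v_peak=65 T=13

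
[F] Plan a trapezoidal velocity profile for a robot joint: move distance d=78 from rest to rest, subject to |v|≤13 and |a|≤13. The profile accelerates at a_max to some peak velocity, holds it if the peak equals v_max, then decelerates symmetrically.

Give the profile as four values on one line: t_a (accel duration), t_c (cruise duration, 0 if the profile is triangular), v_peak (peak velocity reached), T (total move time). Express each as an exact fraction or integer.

t_a=1 t_c=5 v_peak=13 T=7

v_max²/a_max = 13²/13 = 13
78 ≥ 13 → trapezoidal
t_a = 13/13 = 1; v_peak = 13
d_cruise = 78 − 13 = 65; t_c = 65/13 = 5
T = 2·1 + 5 = 7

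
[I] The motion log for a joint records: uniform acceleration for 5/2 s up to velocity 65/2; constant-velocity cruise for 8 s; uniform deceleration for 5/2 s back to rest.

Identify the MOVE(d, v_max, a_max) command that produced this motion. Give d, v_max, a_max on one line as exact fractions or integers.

a_max = (65/2)/(5/2) = 13
d_a = ½·65/2·5/2 = 325/8; d_c = 65/2·8 = 260
d = 2·325/8 + 260 = 1365/4
t_c = 8 > 0 → v_max = v_peak = 65/2

d=1365/4 v_max=65/2 a_max=13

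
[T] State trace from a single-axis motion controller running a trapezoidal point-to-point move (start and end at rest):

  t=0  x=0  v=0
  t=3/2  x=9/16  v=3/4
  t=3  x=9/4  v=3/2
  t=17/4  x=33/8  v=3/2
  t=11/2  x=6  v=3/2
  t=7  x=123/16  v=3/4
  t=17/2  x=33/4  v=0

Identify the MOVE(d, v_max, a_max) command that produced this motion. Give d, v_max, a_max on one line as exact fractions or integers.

d=33/4 v_max=3/2 a_max=1/2

final state: t=17/2, x=33/4, v=0 → d = 33/4
a_max = (3/4−0)/(3/2−0) = 1/2
max v = 3/2 over t∈[3,11/2] → v_max = 3/2
check: 3/2·(3+5/2) = 33/4 ✓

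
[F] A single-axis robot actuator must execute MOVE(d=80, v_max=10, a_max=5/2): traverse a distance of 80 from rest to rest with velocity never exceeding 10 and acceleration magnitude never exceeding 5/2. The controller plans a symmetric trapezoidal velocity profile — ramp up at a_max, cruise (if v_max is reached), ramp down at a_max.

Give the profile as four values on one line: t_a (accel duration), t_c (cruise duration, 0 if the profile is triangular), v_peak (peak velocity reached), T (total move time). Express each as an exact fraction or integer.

t_a=4 t_c=4 v_peak=10 T=12

vₘ²/aₘ = 10²/(5/2) = 40
80 ≥ 40 → trapezoidal
t_a = 10/(5/2) = 4; v_peak = 10
d_cruise = 80 − 40 = 40; t_c = 40/10 = 4
T = 2·4 + 4 = 12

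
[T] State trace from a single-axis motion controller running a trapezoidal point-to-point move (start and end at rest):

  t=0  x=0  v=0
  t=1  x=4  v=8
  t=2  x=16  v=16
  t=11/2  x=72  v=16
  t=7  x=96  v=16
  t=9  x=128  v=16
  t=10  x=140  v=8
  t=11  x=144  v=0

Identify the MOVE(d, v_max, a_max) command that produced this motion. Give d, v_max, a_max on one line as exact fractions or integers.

final state: t=11, x=144, v=0 → d = 144
a_max = (8−0)/(1−0) = 8
max v = 16 over t∈[2,9] → v_max = 16
check: 16·(2+7) = 144 ✓

d=144 v_max=16 a_max=8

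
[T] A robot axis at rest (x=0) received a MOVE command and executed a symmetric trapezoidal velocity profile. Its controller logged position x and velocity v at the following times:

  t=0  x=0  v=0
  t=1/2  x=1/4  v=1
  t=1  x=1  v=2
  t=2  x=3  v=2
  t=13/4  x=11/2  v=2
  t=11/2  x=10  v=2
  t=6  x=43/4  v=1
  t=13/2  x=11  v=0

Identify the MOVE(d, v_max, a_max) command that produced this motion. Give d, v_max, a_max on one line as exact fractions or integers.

d=11 v_max=2 a_max=2

final state: t=13/2, x=11, v=0 → d = 11
a_max = (1−0)/(1/2−0) = 2
max v = 2 over t∈[1,11/2] → v_max = 2
check: 2·(1+9/2) = 11 ✓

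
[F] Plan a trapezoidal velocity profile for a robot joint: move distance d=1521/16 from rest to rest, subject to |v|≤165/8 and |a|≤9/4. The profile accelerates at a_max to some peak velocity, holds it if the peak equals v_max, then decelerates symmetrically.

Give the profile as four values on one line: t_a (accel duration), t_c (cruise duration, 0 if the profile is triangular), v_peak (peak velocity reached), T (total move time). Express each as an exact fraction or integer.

t_a=13/2 t_c=0 v_peak=117/8 T=13

vₘ²/aₘ = (165/8)²/(9/4) = 3025/16
1521/16 < 3025/16 ⇒ no cruise
v_peak = √(1521/16·9/4) = √(13689/64) = 117/8
t_a = (117/8)/(9/4) = 13/2; t_c = 0
T = 2·13/2 = 13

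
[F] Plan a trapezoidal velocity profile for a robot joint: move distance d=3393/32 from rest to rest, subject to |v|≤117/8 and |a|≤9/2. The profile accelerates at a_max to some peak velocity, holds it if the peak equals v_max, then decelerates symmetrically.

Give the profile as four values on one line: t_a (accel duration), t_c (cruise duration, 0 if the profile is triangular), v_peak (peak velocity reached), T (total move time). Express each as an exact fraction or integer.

vₘ²/aₘ = (117/8)²/(9/2) = 1521/32
3393/32 ≥ 1521/32 so v_max reached
t_a = (117/8)/(9/2) = 13/4; v_peak = 117/8
d_cruise = 3393/32 − 1521/32 = 117/2; t_c = (117/2)/(117/8) = 4
T = 2·13/4 + 4 = 21/2

t_a=13/4 t_c=4 v_peak=117/8 T=21/2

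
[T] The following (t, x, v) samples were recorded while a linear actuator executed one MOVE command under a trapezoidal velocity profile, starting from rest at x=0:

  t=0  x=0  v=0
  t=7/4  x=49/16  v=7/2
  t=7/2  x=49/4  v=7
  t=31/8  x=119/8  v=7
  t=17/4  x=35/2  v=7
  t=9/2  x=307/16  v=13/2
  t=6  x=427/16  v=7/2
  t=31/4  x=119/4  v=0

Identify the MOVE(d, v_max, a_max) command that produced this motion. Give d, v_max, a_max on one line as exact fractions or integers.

d=119/4 v_max=7 a_max=2

final state: t=31/4, x=119/4, v=0 → d = 119/4
a_max = (7/2−0)/(7/4−0) = 2
max v = 7 over t∈[7/2,17/4] → v_max = 7
check: 7·(7/2+3/4) = 119/4 ✓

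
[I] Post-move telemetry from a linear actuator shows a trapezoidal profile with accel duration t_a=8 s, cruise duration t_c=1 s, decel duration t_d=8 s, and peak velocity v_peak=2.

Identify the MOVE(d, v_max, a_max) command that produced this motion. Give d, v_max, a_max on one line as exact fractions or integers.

a_max = 2/8 = 1/4
d_a = ½·2·8 = 8; d_c = 2·1 = 2
d = 2·8 + 2 = 18
t_c = 1 > 0 ⇒ limit active, v_max = 2

d=18 v_max=2 a_max=1/4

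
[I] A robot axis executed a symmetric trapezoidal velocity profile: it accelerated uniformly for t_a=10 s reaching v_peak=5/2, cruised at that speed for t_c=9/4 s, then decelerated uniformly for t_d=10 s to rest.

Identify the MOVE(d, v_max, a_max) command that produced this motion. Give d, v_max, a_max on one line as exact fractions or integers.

d=245/8 v_max=5/2 a_max=1/4

a_max = (5/2)/10 = 1/4
d_a = ½·5/2·10 = 25/2; d_c = 5/2·9/4 = 45/8
d = 2·25/2 + 45/8 = 245/8
t_c = 9/4 > 0 → v_max = v_peak = 5/2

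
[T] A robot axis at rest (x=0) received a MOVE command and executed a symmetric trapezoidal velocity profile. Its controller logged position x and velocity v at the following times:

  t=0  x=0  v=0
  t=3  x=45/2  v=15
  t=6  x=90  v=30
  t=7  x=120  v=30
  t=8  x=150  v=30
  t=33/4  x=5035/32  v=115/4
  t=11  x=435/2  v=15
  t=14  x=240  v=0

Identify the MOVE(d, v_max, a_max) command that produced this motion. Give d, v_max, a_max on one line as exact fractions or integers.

final state: t=14, x=240, v=0 → d = 240
a_max = (15−0)/(3−0) = 5
max v = 30 over t∈[6,8] → v_max = 30
check: 30·(6+2) = 240 ✓

d=240 v_max=30 a_max=5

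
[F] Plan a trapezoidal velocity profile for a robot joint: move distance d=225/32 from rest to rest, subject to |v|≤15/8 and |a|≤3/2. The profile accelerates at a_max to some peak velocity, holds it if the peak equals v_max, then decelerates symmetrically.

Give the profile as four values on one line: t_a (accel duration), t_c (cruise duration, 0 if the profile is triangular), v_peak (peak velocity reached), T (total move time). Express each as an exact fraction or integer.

(v_max)²/a_max = (15/8)²/(3/2) = 75/32
225/32 ≥ 75/32 → trapezoidal
t_a = (15/8)/(3/2) = 5/4; v_peak = 15/8
d_cruise = 225/32 − 75/32 = 75/16; t_c = (75/16)/(15/8) = 5/2
T = 2·5/4 + 5/2 = 5

t_a=5/4 t_c=5/2 v_peak=15/8 T=5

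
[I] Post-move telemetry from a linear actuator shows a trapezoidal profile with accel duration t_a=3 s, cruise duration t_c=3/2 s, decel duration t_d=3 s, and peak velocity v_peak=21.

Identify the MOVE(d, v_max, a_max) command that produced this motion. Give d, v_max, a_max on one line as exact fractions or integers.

d=189/2 v_max=21 a_max=7

a_max = 21/3 = 7
d_a = ½·21·3 = 63/2; d_c = 21·3/2 = 63/2
d = 2·63/2 + 63/2 = 189/2
t_c = 3/2 > 0 → v_max = v_peak = 21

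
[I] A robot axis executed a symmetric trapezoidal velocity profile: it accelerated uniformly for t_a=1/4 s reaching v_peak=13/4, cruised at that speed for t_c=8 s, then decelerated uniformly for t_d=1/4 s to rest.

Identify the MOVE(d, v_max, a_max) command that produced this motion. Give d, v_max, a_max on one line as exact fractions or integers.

a_max = (13/4)/(1/4) = 13
d_a = ½·13/4·1/4 = 13/32; d_c = 13/4·8 = 26
d = 2·13/32 + 26 = 429/16
t_c = 8 > 0 → v_max = v_peak = 13/4

d=429/16 v_max=13/4 a_max=13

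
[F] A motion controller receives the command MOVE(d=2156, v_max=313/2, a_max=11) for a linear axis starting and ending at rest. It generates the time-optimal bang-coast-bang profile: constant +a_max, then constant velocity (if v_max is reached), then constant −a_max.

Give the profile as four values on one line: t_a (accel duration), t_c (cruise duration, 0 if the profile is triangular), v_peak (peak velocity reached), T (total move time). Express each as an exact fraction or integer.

(v_max)²/a_max = (313/2)²/11 = 97969/44
2156 < 97969/44 so t_c = 0
v_peak = √(2156·11) = √23716 = 154
t_a = 154/11 = 14; t_c = 0
T = 2·14 = 28

t_a=14 t_c=0 v_peak=154 T=28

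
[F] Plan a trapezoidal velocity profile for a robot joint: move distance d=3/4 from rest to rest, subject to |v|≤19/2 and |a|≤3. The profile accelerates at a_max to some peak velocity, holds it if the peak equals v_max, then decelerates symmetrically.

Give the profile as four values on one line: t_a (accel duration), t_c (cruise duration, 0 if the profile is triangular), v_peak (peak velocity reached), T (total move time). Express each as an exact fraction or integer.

v_max²/a_max = (19/2)²/3 = 361/12
3/4 < 361/12 → triangular
v_peak = √(3/4·3) = √(9/4) = 3/2
t_a = (3/2)/3 = 1/2; t_c = 0
T = 2·1/2 = 1

t_a=1/2 t_c=0 v_peak=3/2 T=1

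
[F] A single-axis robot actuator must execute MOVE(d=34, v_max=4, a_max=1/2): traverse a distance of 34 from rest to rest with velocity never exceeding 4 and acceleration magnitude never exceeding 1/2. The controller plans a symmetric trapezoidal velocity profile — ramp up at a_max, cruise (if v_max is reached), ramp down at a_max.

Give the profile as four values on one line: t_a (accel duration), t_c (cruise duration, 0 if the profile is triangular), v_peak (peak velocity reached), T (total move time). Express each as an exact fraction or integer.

t_a=8 t_c=1/2 v_peak=4 T=33/2

v_max²/a_max = 4²/(1/2) = 32
34 ≥ 32 ⇒ cruise phase
t_a = 4/(1/2) = 8; v_peak = 4
d_cruise = 34 − 32 = 2; t_c = 2/4 = 1/2
T = 2·8 + 1/2 = 33/2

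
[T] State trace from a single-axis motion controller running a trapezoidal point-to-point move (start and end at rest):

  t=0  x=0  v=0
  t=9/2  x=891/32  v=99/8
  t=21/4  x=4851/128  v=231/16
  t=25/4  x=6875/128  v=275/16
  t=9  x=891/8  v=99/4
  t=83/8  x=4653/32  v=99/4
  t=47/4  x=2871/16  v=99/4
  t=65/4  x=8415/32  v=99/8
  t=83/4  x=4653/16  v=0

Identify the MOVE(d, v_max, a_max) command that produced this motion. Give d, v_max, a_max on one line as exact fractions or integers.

final state: t=83/4, x=4653/16, v=0 → d = 4653/16
a_max = (99/8−0)/(9/2−0) = 11/4
max v = 99/4 over t∈[9,47/4] → v_max = 99/4
check: 99/4·(9+11/4) = 4653/16 ✓

d=4653/16 v_max=99/4 a_max=11/4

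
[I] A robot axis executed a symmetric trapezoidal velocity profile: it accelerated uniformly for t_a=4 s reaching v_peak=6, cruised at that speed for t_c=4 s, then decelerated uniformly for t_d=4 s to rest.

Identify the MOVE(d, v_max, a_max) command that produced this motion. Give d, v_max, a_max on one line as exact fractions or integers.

d=48 v_max=6 a_max=3/2

a_max = 6/4 = 3/2
d_a = ½·6·4 = 12; d_c = 6·4 = 24
d = 2·12 + 24 = 48
t_c = 4 > 0 so v_max = 6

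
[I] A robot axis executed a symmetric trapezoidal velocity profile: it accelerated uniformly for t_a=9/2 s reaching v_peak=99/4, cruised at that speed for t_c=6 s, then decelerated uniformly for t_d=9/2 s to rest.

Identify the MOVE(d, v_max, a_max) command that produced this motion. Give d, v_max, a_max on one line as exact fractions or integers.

a_max = (99/4)/(9/2) = 11/2
d_a = ½·99/4·9/2 = 891/16; d_c = 99/4·6 = 297/2
d = 2·891/16 + 297/2 = 2079/8
t_c = 6 > 0 ⇒ limit active, v_max = 99/4

d=2079/8 v_max=99/4 a_max=11/2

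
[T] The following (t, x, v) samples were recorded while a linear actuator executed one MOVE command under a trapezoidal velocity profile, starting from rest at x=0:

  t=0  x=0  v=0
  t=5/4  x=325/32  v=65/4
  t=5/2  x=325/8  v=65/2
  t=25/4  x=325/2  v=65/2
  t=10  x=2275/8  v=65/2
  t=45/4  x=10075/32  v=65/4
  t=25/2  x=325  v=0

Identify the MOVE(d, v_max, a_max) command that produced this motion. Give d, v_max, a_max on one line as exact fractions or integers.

d=325 v_max=65/2 a_max=13

final state: t=25/2, x=325, v=0 → d = 325
a_max = (65/4−0)/(5/4−0) = 13
max v = 65/2 over t∈[5/2,10] → v_max = 65/2
check: 65/2·(5/2+15/2) = 325 ✓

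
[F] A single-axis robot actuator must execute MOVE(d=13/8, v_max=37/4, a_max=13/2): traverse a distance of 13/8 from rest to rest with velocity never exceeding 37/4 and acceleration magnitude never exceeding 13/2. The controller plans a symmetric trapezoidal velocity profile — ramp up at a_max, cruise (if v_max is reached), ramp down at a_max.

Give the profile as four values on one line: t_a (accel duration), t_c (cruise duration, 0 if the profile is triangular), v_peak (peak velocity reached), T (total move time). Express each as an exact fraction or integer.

t_a=1/2 t_c=0 v_peak=13/4 T=1

v_max²/a_max = (37/4)²/(13/2) = 1369/104
13/8 < 1369/104 → triangular
v_peak = √(13/8·13/2) = √(169/16) = 13/4
t_a = (13/4)/(13/2) = 1/2; t_c = 0
T = 2·1/2 = 1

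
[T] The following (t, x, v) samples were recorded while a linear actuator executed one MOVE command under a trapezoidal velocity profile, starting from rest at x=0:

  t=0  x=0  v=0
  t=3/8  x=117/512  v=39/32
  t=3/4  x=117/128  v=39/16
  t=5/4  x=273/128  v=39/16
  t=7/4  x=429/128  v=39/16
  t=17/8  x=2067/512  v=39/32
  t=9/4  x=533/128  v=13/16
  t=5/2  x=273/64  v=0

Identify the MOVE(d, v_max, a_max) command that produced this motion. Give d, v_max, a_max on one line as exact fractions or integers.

final state: t=5/2, x=273/64, v=0 → d = 273/64
a_max = (39/32−0)/(3/8−0) = 13/4
max v = 39/16 over t∈[3/4,7/4] → v_max = 39/16
check: 39/16·(3/4+1) = 273/64 ✓

d=273/64 v_max=39/16 a_max=13/4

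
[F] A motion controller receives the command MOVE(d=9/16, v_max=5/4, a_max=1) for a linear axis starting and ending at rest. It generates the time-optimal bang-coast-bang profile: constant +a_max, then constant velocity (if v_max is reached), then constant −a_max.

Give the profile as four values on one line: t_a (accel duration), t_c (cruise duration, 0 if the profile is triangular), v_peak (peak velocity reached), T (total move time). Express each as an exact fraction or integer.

v_max²/a_max = (5/4)²/1 = 25/16
9/16 < 25/16 ⇒ no cruise
v_peak = √(9/16·1) = √(9/16) = 3/4
t_a = (3/4)/1 = 3/4; t_c = 0
T = 2·3/4 = 3/2

t_a=3/4 t_c=0 v_peak=3/4 T=3/2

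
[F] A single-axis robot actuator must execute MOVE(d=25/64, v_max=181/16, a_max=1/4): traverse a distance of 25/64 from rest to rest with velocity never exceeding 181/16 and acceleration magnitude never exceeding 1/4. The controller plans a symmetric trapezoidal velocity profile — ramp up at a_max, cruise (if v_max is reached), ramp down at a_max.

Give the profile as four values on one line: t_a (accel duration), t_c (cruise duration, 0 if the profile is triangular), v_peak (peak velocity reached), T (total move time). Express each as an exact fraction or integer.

vₘ²/aₘ = (181/16)²/(1/4) = 32761/64
25/64 < 32761/64 → triangular
v_peak = √(25/64·1/4) = √(25/256) = 5/16
t_a = (5/16)/(1/4) = 5/4; t_c = 0
T = 2·5/4 = 5/2

t_a=5/4 t_c=0 v_peak=5/16 T=5/2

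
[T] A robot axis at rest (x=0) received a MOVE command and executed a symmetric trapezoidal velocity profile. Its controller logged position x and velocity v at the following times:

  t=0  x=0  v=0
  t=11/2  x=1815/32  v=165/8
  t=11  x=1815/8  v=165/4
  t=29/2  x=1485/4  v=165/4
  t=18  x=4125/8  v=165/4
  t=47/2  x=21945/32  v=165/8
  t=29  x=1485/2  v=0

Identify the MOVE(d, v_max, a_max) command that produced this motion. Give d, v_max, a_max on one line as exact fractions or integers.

final state: t=29, x=1485/2, v=0 → d = 1485/2
a_max = (165/8−0)/(11/2−0) = 15/4
max v = 165/4 over t∈[11,18] → v_max = 165/4
check: 165/4·(11+7) = 1485/2 ✓

d=1485/2 v_max=165/4 a_max=15/4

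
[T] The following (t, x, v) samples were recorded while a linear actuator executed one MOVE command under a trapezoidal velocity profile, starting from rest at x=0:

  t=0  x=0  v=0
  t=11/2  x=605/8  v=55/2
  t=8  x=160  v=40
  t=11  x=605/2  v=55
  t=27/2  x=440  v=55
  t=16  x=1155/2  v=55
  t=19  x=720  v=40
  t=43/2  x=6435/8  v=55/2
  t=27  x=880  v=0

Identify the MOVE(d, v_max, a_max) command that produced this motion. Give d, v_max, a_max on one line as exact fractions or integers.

d=880 v_max=55 a_max=5

final state: t=27, x=880, v=0 → d = 880
a_max = (55/2−0)/(11/2−0) = 5
max v = 55 over t∈[11,16] → v_max = 55
check: 55·(11+5) = 880 ✓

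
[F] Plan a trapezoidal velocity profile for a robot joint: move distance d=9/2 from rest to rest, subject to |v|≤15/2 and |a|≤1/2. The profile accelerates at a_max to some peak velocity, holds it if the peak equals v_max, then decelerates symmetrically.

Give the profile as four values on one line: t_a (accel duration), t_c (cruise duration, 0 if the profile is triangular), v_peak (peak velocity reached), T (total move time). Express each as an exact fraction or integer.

vₘ²/aₘ = (15/2)²/(1/2) = 225/2
9/2 < 225/2 → triangular
v_peak = √(9/2·1/2) = √(9/4) = 3/2
t_a = (3/2)/(1/2) = 3; t_c = 0
T = 2·3 = 6

t_a=3 t_c=0 v_peak=3/2 T=6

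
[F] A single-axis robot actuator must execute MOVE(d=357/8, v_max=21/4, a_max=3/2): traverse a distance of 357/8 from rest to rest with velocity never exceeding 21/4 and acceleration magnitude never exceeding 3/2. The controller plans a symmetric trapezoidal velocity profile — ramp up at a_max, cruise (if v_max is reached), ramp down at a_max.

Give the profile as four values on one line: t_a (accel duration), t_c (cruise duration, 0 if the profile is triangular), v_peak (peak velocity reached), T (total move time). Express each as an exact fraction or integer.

t_a=7/2 t_c=5 v_peak=21/4 T=12

v_max²/a_max = (21/4)²/(3/2) = 147/8
357/8 ≥ 147/8 → trapezoidal
t_a = (21/4)/(3/2) = 7/2; v_peak = 21/4
d_cruise = 357/8 − 147/8 = 105/4; t_c = (105/4)/(21/4) = 5
T = 2·7/2 + 5 = 12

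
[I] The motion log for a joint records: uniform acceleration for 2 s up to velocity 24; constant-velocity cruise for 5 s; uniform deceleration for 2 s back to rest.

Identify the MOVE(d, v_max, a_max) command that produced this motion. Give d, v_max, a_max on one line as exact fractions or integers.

a_max = 24/2 = 12
d_a = ½·24·2 = 24; d_c = 24·5 = 120
d = 2·24 + 120 = 168
t_c = 5 > 0 ⇒ limit active, v_max = 24

d=168 v_max=24 a_max=12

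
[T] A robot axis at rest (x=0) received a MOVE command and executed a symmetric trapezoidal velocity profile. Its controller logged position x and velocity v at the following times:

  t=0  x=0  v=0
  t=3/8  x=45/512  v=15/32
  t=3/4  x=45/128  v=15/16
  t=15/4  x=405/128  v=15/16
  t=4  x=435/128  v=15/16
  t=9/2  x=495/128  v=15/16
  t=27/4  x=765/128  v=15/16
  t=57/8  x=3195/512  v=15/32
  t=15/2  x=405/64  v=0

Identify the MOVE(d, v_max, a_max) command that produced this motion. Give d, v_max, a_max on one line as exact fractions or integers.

d=405/64 v_max=15/16 a_max=5/4

final state: t=15/2, x=405/64, v=0 → d = 405/64
a_max = (15/32−0)/(3/8−0) = 5/4
max v = 15/16 over t∈[3/4,27/4] → v_max = 15/16
check: 15/16·(3/4+6) = 405/64 ✓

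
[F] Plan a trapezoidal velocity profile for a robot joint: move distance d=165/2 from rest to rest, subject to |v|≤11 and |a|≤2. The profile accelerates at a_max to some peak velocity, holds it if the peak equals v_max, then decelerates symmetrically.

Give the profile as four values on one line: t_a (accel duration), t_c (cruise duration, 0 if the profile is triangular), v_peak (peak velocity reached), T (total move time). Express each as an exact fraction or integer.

(v_max)²/a_max = 11²/2 = 121/2
165/2 ≥ 121/2 → trapezoidal
t_a = 11/2; v_peak = 11
d_cruise = 165/2 − 121/2 = 22; t_c = 22/11 = 2
T = 2·11/2 + 2 = 13

t_a=11/2 t_c=2 v_peak=11 T=13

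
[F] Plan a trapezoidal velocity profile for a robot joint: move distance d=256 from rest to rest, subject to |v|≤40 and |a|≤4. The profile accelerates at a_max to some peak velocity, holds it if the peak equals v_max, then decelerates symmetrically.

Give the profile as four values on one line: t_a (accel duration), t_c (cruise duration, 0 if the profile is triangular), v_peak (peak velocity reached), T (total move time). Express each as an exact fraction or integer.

vₘ²/aₘ = 40²/4 = 400
256 < 400 → triangular
v_peak = √(256·4) = √1024 = 32
t_a = 32/4 = 8; t_c = 0
T = 2·8 = 16

t_a=8 t_c=0 v_peak=32 T=16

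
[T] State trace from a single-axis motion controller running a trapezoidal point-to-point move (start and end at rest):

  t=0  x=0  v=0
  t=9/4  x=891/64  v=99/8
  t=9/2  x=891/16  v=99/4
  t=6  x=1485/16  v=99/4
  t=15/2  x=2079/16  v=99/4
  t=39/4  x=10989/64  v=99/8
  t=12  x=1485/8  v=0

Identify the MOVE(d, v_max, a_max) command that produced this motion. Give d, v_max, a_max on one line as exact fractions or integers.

final state: t=12, x=1485/8, v=0 → d = 1485/8
a_max = (99/8−0)/(9/4−0) = 11/2
max v = 99/4 over t∈[9/2,15/2] → v_max = 99/4
check: 99/4·(9/2+3) = 1485/8 ✓

d=1485/8 v_max=99/4 a_max=11/2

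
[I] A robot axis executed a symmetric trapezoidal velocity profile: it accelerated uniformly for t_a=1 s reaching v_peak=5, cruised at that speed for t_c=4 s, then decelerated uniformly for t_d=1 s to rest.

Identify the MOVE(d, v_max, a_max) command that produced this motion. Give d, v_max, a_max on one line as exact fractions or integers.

a_max = 5/1 = 5
d_a = ½·5·1 = 5/2; d_c = 5·4 = 20
d = 2·5/2 + 20 = 25
t_c = 4 > 0 → v_max = v_peak = 5

d=25 v_max=5 a_max=5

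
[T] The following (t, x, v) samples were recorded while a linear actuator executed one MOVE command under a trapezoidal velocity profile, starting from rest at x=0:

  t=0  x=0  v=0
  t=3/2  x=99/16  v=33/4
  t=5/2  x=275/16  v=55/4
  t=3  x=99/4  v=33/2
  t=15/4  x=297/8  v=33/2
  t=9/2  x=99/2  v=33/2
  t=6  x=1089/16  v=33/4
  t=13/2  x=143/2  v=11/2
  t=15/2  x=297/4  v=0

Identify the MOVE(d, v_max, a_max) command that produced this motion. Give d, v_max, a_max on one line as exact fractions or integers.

d=297/4 v_max=33/2 a_max=11/2

final state: t=15/2, x=297/4, v=0 → d = 297/4
a_max = (33/4−0)/(3/2−0) = 11/2
max v = 33/2 over t∈[3,9/2] → v_max = 33/2
check: 33/2·(3+3/2) = 297/4 ✓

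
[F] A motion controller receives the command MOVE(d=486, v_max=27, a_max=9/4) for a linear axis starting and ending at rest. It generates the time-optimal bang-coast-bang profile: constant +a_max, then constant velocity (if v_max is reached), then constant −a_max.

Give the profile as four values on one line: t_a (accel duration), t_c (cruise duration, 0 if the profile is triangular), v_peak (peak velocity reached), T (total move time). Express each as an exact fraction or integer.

(v_max)²/a_max = 27²/(9/4) = 324
486 ≥ 324 so v_max reached
t_a = 27/(9/4) = 12; v_peak = 27
d_cruise = 486 − 324 = 162; t_c = 162/27 = 6
T = 2·12 + 6 = 30

t_a=12 t_c=6 v_peak=27 T=30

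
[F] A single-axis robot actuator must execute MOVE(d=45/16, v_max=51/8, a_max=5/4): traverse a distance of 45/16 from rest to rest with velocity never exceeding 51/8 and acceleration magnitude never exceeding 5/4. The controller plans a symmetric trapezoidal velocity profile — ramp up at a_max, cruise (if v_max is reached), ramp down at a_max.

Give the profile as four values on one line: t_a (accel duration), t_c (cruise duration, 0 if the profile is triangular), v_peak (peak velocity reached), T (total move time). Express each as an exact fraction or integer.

v_max²/a_max = (51/8)²/(5/4) = 2601/80
45/16 < 2601/80 → triangular
v_peak = √(45/16·5/4) = √(225/64) = 15/8
t_a = (15/8)/(5/4) = 3/2; t_c = 0
T = 2·3/2 = 3

t_a=3/2 t_c=0 v_peak=15/8 T=3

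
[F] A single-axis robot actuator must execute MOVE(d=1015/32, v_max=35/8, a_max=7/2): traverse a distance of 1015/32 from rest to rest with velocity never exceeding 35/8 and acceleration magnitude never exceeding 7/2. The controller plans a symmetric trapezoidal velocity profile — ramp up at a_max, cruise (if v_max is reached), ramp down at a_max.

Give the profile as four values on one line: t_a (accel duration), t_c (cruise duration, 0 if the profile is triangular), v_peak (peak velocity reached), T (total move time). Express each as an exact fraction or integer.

t_a=5/4 t_c=6 v_peak=35/8 T=17/2

v_max²/a_max = (35/8)²/(7/2) = 175/32
1015/32 ≥ 175/32 ⇒ cruise phase
t_a = (35/8)/(7/2) = 5/4; v_peak = 35/8
d_cruise = 1015/32 − 175/32 = 105/4; t_c = (105/4)/(35/8) = 6
T = 2·5/4 + 6 = 17/2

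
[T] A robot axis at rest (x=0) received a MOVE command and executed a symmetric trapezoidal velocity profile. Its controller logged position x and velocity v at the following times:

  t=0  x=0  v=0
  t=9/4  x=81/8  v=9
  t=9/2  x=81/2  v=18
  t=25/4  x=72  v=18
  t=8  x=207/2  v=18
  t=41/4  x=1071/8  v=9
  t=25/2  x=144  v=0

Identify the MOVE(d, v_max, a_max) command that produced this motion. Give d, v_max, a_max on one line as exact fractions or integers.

final state: t=25/2, x=144, v=0 → d = 144
a_max = (9−0)/(9/4−0) = 4
max v = 18 over t∈[9/2,8] → v_max = 18
check: 18·(9/2+7/2) = 144 ✓

d=144 v_max=18 a_max=4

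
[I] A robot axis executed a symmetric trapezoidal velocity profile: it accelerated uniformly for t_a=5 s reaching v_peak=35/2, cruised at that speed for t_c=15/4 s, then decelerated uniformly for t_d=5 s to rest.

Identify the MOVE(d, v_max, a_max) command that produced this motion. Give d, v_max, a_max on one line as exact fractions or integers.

a_max = (35/2)/5 = 7/2
d_a = ½·35/2·5 = 175/4; d_c = 35/2·15/4 = 525/8
d = 2·175/4 + 525/8 = 1225/8
t_c = 15/4 > 0 → v_max = v_peak = 35/2

d=1225/8 v_max=35/2 a_max=7/2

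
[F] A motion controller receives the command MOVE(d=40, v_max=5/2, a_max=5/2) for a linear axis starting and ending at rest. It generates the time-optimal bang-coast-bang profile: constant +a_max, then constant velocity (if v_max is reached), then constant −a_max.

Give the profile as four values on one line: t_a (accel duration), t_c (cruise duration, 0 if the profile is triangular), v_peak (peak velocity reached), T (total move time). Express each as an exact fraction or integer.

vₘ²/aₘ = (5/2)²/(5/2) = 5/2
40 ≥ 5/2 so v_max reached
t_a = (5/2)/(5/2) = 1; v_peak = 5/2
d_cruise = 40 − 5/2 = 75/2; t_c = (75/2)/(5/2) = 15
T = 2·1 + 15 = 17

t_a=1 t_c=15 v_peak=5/2 T=17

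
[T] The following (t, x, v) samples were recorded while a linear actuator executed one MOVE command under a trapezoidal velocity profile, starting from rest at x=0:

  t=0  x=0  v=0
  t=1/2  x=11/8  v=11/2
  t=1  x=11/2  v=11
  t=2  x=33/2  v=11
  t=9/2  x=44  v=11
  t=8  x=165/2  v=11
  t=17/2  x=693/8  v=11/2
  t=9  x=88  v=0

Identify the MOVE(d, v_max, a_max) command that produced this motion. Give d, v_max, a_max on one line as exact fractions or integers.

final state: t=9, x=88, v=0 → d = 88
a_max = (11/2−0)/(1/2−0) = 11
max v = 11 over t∈[1,8] → v_max = 11
check: 11·(1+7) = 88 ✓

d=88 v_max=11 a_max=11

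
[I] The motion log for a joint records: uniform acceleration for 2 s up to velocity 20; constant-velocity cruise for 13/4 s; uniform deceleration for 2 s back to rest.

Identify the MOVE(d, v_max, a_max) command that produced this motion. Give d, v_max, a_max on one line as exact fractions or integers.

a_max = 20/2 = 10
d_a = ½·20·2 = 20; d_c = 20·13/4 = 65
d = 2·20 + 65 = 105
t_c = 13/4 > 0 so v_max = 20

d=105 v_max=20 a_max=10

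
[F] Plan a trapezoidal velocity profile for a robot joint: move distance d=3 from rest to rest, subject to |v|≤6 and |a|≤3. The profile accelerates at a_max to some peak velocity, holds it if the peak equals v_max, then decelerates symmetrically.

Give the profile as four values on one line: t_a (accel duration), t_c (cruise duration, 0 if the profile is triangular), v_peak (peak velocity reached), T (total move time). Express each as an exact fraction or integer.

(v_max)²/a_max = 6²/3 = 12
3 < 12 ⇒ no cruise
v_peak = √(3·3) = √9 = 3
t_a = 3/3 = 1; t_c = 0
T = 2·1 = 2

t_a=1 t_c=0 v_peak=3 T=2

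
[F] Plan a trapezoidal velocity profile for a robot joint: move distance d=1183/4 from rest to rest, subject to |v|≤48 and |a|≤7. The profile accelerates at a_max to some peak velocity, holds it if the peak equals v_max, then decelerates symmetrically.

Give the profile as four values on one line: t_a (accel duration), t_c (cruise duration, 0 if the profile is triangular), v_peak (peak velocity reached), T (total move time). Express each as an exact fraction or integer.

t_a=13/2 t_c=0 v_peak=91/2 T=13

v_max²/a_max = 48²/7 = 2304/7
1183/4 < 2304/7 so t_c = 0
v_peak = √(1183/4·7) = √(8281/4) = 91/2
t_a = (91/2)/7 = 13/2; t_c = 0
T = 2·13/2 = 13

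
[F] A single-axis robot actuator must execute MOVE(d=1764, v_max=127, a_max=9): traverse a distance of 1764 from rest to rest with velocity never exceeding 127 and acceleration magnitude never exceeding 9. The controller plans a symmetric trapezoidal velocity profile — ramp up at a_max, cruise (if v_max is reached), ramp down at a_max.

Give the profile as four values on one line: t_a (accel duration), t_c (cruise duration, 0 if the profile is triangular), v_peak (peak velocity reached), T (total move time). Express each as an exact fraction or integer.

t_a=14 t_c=0 v_peak=126 T=28

v_max²/a_max = 127²/9 = 16129/9
1764 < 16129/9 ⇒ no cruise
v_peak = √(1764·9) = √15876 = 126
t_a = 126/9 = 14; t_c = 0
T = 2·14 = 28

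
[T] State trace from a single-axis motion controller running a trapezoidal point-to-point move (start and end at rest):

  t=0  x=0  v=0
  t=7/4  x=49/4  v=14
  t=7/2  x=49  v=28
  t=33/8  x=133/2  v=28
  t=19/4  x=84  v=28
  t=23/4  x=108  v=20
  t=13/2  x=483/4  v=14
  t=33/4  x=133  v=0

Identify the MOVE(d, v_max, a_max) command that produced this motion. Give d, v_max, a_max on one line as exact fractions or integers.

final state: t=33/4, x=133, v=0 → d = 133
a_max = (14−0)/(7/4−0) = 8
max v = 28 over t∈[7/2,19/4] → v_max = 28
check: 28·(7/2+5/4) = 133 ✓

d=133 v_max=28 a_max=8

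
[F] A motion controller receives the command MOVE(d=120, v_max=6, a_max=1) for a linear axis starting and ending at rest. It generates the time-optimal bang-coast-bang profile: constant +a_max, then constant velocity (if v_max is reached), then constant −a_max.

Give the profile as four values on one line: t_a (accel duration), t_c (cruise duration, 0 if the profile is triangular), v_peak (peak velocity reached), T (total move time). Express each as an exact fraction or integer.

t_a=6 t_c=14 v_peak=6 T=26

v_max²/a_max = 6²/1 = 36
120 ≥ 36 ⇒ cruise phase
t_a = 6/1 = 6; v_peak = 6
d_cruise = 120 − 36 = 84; t_c = 84/6 = 14
T = 2·6 + 14 = 26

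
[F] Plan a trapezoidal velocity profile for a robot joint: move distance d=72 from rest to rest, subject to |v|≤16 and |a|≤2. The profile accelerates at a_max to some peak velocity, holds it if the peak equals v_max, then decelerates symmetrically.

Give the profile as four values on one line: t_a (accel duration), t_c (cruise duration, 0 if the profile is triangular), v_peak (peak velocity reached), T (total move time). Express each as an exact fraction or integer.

t_a=6 t_c=0 v_peak=12 T=12

(v_max)²/a_max = 16²/2 = 128
72 < 128 ⇒ no cruise
v_peak = √(72·2) = √144 = 12
t_a = 12/2 = 6; t_c = 0
T = 2·6 = 12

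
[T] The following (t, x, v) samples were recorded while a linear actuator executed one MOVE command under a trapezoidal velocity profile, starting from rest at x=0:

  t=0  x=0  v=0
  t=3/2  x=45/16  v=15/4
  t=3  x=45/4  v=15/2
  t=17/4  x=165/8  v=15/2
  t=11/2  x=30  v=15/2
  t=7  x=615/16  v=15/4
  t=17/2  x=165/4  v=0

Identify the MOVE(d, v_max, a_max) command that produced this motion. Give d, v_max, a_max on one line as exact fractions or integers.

d=165/4 v_max=15/2 a_max=5/2

final state: t=17/2, x=165/4, v=0 → d = 165/4
a_max = (15/4−0)/(3/2−0) = 5/2
max v = 15/2 over t∈[3,11/2] → v_max = 15/2
check: 15/2·(3+5/2) = 165/4 ✓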